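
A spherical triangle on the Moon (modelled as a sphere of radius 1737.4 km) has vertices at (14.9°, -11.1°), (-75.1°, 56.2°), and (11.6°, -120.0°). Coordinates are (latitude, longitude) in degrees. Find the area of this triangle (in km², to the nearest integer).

8418072 km²

Side lengths (central angles): a = 2.0327, b = 1.8286, c = 1.7240 rad; semiperimeter s = 2.7926.
By l'Huilier's theorem, tan(E/4) = √[tan(s/2) tan((s−a)/2) tan((s−b)/2) tan((s−c)/2)], giving spherical excess E = 2.7888 rad.
Area = E·R² = 2.7888 × (1737.4)² ≈ 8418072 km².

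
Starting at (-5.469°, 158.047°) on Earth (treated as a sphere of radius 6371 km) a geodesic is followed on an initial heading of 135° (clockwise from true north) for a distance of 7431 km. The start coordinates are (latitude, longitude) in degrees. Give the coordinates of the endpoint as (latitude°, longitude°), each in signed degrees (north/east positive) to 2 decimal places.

Angular distance δ = d/R = 7431/6371 = 1.16638 rad; initial bearing θ = 2.3562 rad.
sin φ₂ = sin φ₁ cos δ + cos φ₁ sin δ cos θ = (-0.0953)(0.3935) + (0.9954)(0.9193)(-0.7071) = -0.6846, so φ₂ = -43.20°.
Δλ = atan2(sin θ sin δ cos φ₁, cos δ − sin φ₁ sin φ₂) = atan2(0.6471, 0.3282) = 63.104°.
λ₂ = 158.047° + 63.104° = 221.15° → -138.85° after wrapping to (−180°, 180°].

-43.20°, -138.85°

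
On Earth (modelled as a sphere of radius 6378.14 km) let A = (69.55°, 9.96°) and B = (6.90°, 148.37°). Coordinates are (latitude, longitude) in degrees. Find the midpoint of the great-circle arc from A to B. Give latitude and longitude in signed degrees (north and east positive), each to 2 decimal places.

54.03°, 130.78°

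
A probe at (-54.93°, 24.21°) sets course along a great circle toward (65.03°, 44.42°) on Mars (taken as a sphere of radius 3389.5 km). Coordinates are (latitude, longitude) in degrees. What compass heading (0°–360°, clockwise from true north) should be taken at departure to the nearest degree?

Δλ = 20.210° = 0.3527 rad.
y = sin Δλ · cos φ₂ = (0.3455)(0.4221) = 0.1458
x = cos φ₁ sin φ₂ − sin φ₁ cos φ₂ cos Δλ = (0.5746)(0.9065) − (-0.8185)(0.4221)(0.9384) = 0.8451
θ = atan2(y, x) = 9.79°, so the bearing is 10°.

10°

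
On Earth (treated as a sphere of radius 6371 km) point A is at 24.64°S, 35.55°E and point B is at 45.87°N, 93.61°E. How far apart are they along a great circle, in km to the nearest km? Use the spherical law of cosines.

Let φ₁ = -0.4300 rad, φ₂ = 0.8006 rad, and Δλ = 1.0133 rad.
cos c = sin φ₁ sin φ₂ + cos φ₁ cos φ₂ cos Δλ = (-0.4169)(0.7178) + (0.9089)(0.6963)(0.5290) = 0.03557,
so c = arccos(0.03557) = 1.53522 rad.
Distance = R·c = 6371 × 1.5352 ≈ 9781 km.

9781 km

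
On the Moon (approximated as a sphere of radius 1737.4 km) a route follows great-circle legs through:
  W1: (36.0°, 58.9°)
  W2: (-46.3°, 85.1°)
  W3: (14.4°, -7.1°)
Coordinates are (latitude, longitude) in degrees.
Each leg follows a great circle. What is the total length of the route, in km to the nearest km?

5685 km

Leg W1→W2: central angle 1.4942 rad, distance 2596.0 km.
Leg W2→W3: central angle 1.7778 rad, distance 3088.7 km.
Total: 2596.0 + 3088.7 ≈ 5685 km.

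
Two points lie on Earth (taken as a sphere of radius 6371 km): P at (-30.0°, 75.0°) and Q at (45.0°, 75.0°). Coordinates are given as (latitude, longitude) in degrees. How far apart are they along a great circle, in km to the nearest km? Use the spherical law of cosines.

8340 km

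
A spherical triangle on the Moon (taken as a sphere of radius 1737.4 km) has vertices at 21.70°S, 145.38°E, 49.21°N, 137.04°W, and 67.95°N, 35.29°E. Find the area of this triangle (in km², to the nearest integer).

4514455 km²

Side lengths (central angles): a = 1.0943, b = 2.0516, c = 1.7207 rad; semiperimeter s = 2.4333.
By l'Huilier's theorem, tan(E/4) = √[tan(s/2) tan((s−a)/2) tan((s−b)/2) tan((s−c)/2)], giving spherical excess E = 1.4956 rad.
Area = E·R² = 1.4956 × (1737.4)² ≈ 4514455 km².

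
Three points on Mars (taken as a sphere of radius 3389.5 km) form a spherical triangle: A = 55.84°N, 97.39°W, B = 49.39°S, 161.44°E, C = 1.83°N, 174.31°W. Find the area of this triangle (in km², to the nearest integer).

Side lengths (central angles): a = 0.9656, b = 1.4168, c = 2.3448 rad; semiperimeter s = 2.3636.
By l'Huilier's theorem, tan(E/4) = √[tan(s/2) tan((s−a)/2) tan((s−b)/2) tan((s−c)/2)], giving spherical excess E = 0.3961 rad.
Area = E·R² = 0.3961 × (3389.5)² ≈ 4550143 km².

4550143 km²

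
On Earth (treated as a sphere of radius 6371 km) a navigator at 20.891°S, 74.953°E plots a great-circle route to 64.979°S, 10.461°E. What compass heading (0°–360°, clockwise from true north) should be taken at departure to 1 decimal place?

Δλ = -64.492° = -1.1256 rad.
y = sin Δλ · cos φ₂ = (-0.9025)(0.4230) = -0.3817
x = cos φ₁ sin φ₂ − sin φ₁ cos φ₂ cos Δλ = (0.9343)(-0.9062) − (-0.3566)(0.4230)(0.4306) = -0.7816
θ = atan2(y, x) = -153.97°; adding 360° gives 206.0°.

206.0°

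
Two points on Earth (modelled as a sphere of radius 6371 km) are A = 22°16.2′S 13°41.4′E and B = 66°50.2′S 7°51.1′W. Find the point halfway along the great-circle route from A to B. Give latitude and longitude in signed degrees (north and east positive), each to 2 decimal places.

-44.98°, 7.31°

Central angle δ = 0.8134 rad. Interpolating on the sphere with fraction f = 0.5:
P = [sin((1−f)δ)·A + sin(fδ)·B] / sin δ = 0.5444·A + 0.5444·B in Cartesian coordinates,
giving P = (0.7016, 0.0900, -0.7068), i.e. latitude -44.98°, longitude 7.31°.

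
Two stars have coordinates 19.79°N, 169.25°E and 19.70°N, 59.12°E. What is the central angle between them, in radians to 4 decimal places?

With latitudes φ₁ = 19.790°, φ₂ = 19.700° and longitude difference Δλ = -110.130°:
cos c = sin φ₁ sin φ₂ + cos φ₁ cos φ₂ cos Δλ = (0.3386)(0.3371) + (0.9409)(0.9415)(-0.3442) = -0.19074,
so c = arccos(-0.19074) = 1.76271 rad.
So the angular separation is 1.7627 rad.

1.7627 rad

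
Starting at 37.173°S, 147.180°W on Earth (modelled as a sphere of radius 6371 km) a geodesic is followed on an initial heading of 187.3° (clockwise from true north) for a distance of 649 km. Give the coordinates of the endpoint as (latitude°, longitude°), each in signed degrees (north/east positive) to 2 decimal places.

-42.96°, -148.19°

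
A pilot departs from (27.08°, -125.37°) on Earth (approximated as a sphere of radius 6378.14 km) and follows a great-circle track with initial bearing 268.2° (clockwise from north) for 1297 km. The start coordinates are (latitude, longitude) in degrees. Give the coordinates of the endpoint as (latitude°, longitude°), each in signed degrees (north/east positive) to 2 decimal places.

26.12°, -138.36°

Angular distance δ = d/R = 1297/6378.14 = 0.20335 rad; initial bearing θ = 4.6810 rad.
sin φ₂ = sin φ₁ cos δ + cos φ₁ sin δ cos θ = (0.4552)(0.9794) + (0.8904)(0.2020)(-0.0314) = 0.4402, so φ₂ = 26.12°.
Δλ = atan2(sin θ sin δ cos φ₁, cos δ − sin φ₁ sin φ₂) = atan2(-0.1797, 0.7790) = -12.991°.
λ₂ = -125.370° − 12.991° = -138.36°.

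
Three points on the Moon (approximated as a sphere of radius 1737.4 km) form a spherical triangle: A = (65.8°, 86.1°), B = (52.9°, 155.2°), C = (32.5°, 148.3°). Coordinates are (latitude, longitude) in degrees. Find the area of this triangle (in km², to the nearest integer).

311378 km²

Side lengths (central angles): a = 0.3665, b = 0.8615, c = 0.6169 rad; semiperimeter s = 0.9224.
By l'Huilier's theorem, tan(E/4) = √[tan(s/2) tan((s−a)/2) tan((s−b)/2) tan((s−c)/2)], giving spherical excess E = 0.1032 rad.
Area = E·R² = 0.1032 × (1737.4)² ≈ 311378 km².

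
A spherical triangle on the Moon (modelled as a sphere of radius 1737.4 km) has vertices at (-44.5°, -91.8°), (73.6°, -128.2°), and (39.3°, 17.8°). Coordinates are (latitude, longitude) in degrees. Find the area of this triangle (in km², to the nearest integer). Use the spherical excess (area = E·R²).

7006566 km²

Side lengths (central angles): a = 1.1302, b = 2.2512, c = 2.1063 rad; semiperimeter s = 2.7439.
By l'Huilier's theorem, tan(E/4) = √[tan(s/2) tan((s−a)/2) tan((s−b)/2) tan((s−c)/2)], giving spherical excess E = 2.3212 rad.
Area = E·R² = 2.3212 × (1737.4)² ≈ 7006566 km².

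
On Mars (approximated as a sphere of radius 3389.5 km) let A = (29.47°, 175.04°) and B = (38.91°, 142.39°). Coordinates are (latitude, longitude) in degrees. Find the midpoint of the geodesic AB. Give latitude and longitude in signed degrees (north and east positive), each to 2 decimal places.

35.29°, 159.66°

The central angle between A and B is δ = 0.4962 rad.
With f = 0.5, the slerp weights are sin((1−f)δ)/sin δ = 0.5158 and sin(fδ)/sin δ = 0.5158.
Weighted sum of the unit vectors: (0.5158)·(-0.8674,0.0753,0.4920) + (0.5158)·(-0.6164,0.4749,0.6281) = (-0.7653, 0.2838, 0.5777).
Converting back: φ = atan2(z, √(x²+y²)) = 35.29°, λ = atan2(y, x) = 159.66°.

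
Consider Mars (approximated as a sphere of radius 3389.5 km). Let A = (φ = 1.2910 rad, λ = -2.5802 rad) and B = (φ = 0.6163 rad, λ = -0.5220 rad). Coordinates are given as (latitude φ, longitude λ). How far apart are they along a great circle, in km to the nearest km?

3742 km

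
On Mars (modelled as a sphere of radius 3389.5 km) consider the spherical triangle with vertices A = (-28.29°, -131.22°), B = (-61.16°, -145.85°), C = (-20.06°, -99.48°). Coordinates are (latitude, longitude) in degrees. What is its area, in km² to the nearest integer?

1821223 km²

Side lengths (central angles): a = 0.9108, b = 0.5237, c = 0.5986 rad; semiperimeter s = 1.0165.
By l'Huilier's theorem, tan(E/4) = √[tan(s/2) tan((s−a)/2) tan((s−b)/2) tan((s−c)/2)], giving spherical excess E = 0.1585 rad.
Area = E·R² = 0.1585 × (3389.5)² ≈ 1821223 km².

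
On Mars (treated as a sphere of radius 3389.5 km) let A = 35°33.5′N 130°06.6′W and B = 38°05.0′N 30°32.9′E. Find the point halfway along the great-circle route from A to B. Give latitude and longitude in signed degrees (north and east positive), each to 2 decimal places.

Central angle δ = 1.8188 rad. Interpolating on the sphere with fraction f = 0.5:
P = [sin((1−f)δ)·A + sin(fδ)·B] / sin δ = 0.8141·A + 0.8141·B in Cartesian coordinates,
giving P = (0.1252, -0.1808, 0.9755), i.e. latitude 77.30°, longitude -55.31°.

77.30°, -55.31°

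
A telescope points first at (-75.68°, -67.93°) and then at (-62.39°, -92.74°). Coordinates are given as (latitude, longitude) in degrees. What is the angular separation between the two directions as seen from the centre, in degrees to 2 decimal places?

15.71°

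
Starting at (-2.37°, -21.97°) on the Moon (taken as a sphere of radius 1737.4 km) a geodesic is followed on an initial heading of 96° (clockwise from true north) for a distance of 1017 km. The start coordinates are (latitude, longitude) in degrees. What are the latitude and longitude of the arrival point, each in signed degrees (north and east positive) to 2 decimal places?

-5.29°, 11.52°

Angular distance δ = d/R = 1017/1737.4 = 0.58536 rad; initial bearing θ = 1.6755 rad.
sin φ₂ = sin φ₁ cos δ + cos φ₁ sin δ cos θ = (-0.0414)(0.8335) + (0.9991)(0.5525)(-0.1045) = -0.0922, so φ₂ = -5.29°.
Δλ = atan2(sin θ sin δ cos φ₁, cos δ − sin φ₁ sin φ₂) = atan2(0.5490, 0.8297) = 33.492°.
λ₂ = -21.970° + 33.492° = 11.52°.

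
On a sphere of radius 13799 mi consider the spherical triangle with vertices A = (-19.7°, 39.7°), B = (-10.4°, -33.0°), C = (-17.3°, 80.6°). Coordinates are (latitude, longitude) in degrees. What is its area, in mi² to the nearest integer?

Side lengths (central angles): a = 1.8989, b = 0.6767, c = 1.2279 rad; semiperimeter s = 1.9017.
By l'Huilier's theorem, tan(E/4) = √[tan(s/2) tan((s−a)/2) tan((s−b)/2) tan((s−c)/2)], giving spherical excess E = 0.0881 rad.
Area = E·R² = 0.0881 × (13799)² ≈ 16777995 mi².

16777995 mi²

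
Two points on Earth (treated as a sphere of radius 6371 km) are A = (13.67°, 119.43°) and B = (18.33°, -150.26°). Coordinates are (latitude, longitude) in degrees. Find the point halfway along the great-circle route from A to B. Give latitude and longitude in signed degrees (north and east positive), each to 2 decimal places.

22.13°, 163.91°

Central angle δ = 1.5014 rad. Interpolating on the sphere with fraction f = 0.5:
P = [sin((1−f)δ)·A + sin(fδ)·B] / sin δ = 0.6838·A + 0.6838·B in Cartesian coordinates,
giving P = (-0.8901, 0.2567, 0.3766), i.e. latitude 22.13°, longitude 163.91°.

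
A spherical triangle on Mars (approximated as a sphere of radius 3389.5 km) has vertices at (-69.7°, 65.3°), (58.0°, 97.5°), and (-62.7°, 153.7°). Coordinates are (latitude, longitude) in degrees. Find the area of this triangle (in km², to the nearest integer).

14181083 km²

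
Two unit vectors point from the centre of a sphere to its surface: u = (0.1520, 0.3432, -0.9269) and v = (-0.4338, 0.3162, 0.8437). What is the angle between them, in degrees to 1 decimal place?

137.7°

u·v = -0.7394; |u| = 1.0000, |v| = 1.0000.
cos θ = (u·v)/(|u||v|) = -0.7394, so θ = 137.7°.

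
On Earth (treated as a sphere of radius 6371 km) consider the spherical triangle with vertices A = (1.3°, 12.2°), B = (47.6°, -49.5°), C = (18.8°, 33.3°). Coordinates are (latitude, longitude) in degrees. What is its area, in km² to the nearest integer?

Side lengths (central angles): a = 1.2472, b = 0.4729, c = 1.2278 rad; semiperimeter s = 1.4739.
By l'Huilier's theorem, tan(E/4) = √[tan(s/2) tan((s−a)/2) tan((s−b)/2) tan((s−c)/2)], giving spherical excess E = 0.3337 rad.
Area = E·R² = 0.3337 × (6371)² ≈ 13543477 km².

13543477 km²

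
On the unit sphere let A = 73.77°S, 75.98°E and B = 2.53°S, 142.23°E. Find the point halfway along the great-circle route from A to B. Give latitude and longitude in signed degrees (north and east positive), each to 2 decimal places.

The central angle between A and B is δ = 1.4153 rad.
With f = 0.5, the slerp weights are sin((1−f)δ)/sin δ = 0.6580 and sin(fδ)/sin δ = 0.6580.
Weighted sum of the unit vectors: (0.6580)·(0.0677,0.2712,-0.9601) + (0.6580)·(-0.7897,0.6119,-0.0441) = (-0.4751, 0.5811, -0.6608).
Converting back: φ = atan2(z, √(x²+y²)) = -41.36°, λ = atan2(y, x) = 129.27°.

-41.36°, 129.27°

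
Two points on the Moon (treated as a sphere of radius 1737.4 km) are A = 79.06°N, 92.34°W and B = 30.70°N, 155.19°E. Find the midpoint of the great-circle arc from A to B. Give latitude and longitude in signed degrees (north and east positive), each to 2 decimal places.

Central angle δ = 1.1164 rad. Interpolating on the sphere with fraction f = 0.5:
P = [sin((1−f)δ)·A + sin(fδ)·B] / sin δ = 0.5895·A + 0.5895·B in Cartesian coordinates,
giving P = (-0.4647, 0.1009, 0.8797), i.e. latitude 61.61°, longitude 167.75°.

61.61°, 167.75°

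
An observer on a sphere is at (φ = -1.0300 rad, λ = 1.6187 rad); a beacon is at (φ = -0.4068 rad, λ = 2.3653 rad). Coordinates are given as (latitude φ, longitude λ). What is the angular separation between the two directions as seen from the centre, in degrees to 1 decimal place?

Let φ₁ = -1.0300 rad, φ₂ = -0.4068 rad, and Δλ = 0.7466 rad.
cos c = sin φ₁ sin φ₂ + cos φ₁ cos φ₂ cos Δλ = (-0.8573)(-0.3957) + (0.5148)(0.9184)(0.7340) = 0.68625,
so c = arccos(0.68625) = 0.81448 rad.
So the angular separation is 46.7°.

46.7°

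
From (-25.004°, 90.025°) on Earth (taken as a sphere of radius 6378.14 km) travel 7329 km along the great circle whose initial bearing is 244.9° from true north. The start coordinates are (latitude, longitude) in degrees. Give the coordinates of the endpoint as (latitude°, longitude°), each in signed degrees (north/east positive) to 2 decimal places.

-31.59°, 14.11°

Angular distance δ = d/R = 7329/6378.14 = 1.14908 rad; initial bearing θ = 4.2743 rad.
sin φ₂ = sin φ₁ cos δ + cos φ₁ sin δ cos θ = (-0.4227)(0.4093) + (0.9063)(0.9124)(-0.4242) = -0.5238, so φ₂ = -31.59°.
Δλ = atan2(sin θ sin δ cos φ₁, cos δ − sin φ₁ sin φ₂) = atan2(-0.7488, 0.1879) = -75.911°.
λ₂ = 90.025° − 75.911° = 14.11°.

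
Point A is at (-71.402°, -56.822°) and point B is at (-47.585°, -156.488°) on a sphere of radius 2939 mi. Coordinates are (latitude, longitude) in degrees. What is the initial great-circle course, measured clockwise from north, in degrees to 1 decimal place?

Δλ = -99.666° = -1.7395 rad.
y = sin Δλ · cos φ₂ = (-0.9858)(0.6745) = -0.6649
x = cos φ₁ sin φ₂ − sin φ₁ cos φ₂ cos Δλ = (0.3189)(-0.7383) − (-0.9478)(0.6745)(-0.1679) = -0.3428
θ = atan2(y, x) = -117.27°; adding 360° gives 242.7°.

242.7°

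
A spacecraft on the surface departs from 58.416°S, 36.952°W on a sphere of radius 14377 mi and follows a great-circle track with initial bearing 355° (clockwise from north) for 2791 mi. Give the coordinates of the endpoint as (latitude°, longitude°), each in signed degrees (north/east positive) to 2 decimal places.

-47.33°, -38.37°

Angular distance δ = d/R = 2791/14377 = 0.19413 rad; initial bearing θ = 6.1959 rad.
sin φ₂ = sin φ₁ cos δ + cos φ₁ sin δ cos θ = (-0.8519)(0.9812) + (0.5237)(0.1929)(0.9962) = -0.7352, so φ₂ = -47.33°.
Δλ = atan2(sin θ sin δ cos φ₁, cos δ − sin φ₁ sin φ₂) = atan2(-0.0088, 0.3549) = -1.421°.
λ₂ = -36.952° − 1.421° = -38.37°.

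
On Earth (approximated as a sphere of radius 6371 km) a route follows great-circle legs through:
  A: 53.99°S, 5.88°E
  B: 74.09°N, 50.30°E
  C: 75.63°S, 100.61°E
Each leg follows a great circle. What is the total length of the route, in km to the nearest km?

31597 km

Leg A→B: central angle 2.2954 rad, distance 14623.8 km.
Leg B→C: central angle 2.6641 rad, distance 16973.1 km.
Total: 14623.8 + 16973.1 ≈ 31597 km.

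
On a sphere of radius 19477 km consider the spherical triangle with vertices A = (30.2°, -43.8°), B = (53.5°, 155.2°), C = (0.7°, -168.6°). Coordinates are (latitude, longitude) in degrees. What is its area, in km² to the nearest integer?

Side lengths (central angles): a = 1.0590, b = 2.0795, c = 1.6526 rad; semiperimeter s = 2.3955.
By l'Huilier's theorem, tan(E/4) = √[tan(s/2) tan((s−a)/2) tan((s−b)/2) tan((s−c)/2)], giving spherical excess E = 1.3605 rad.
Area = E·R² = 1.3605 × (19477)² ≈ 516091781 km².

516091781 km²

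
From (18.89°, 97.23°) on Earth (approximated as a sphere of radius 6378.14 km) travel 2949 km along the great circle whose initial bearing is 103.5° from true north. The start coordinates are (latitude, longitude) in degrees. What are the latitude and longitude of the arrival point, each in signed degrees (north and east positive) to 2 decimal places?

Angular distance δ = d/R = 2949/6378.14 = 0.46236 rad; initial bearing θ = 1.8064 rad.
sin φ₂ = sin φ₁ cos δ + cos φ₁ sin δ cos θ = (0.3238)(0.8950) + (0.9461)(0.4461)(-0.2334) = 0.1912, so φ₂ = 11.02°.
Δλ = atan2(sin θ sin δ cos φ₁, cos δ − sin φ₁ sin φ₂) = atan2(0.4104, 0.8331) = 26.225°.
λ₂ = 97.230° + 26.225° = 123.45°.

11.02°, 123.45°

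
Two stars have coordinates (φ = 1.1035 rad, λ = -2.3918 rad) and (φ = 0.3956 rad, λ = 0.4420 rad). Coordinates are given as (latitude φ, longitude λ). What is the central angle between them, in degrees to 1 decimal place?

With latitudes φ₁ = 63.226°, φ₂ = 22.666° and longitude difference Δλ = 162.365°:
cos c = sin φ₁ sin φ₂ + cos φ₁ cos φ₂ cos Δλ = (0.8928)(0.3854) + (0.4505)(0.9228)(-0.9530) = -0.05210,
so c = arccos(-0.05210) = 1.62292 rad.
So the angular separation is 93.0°.

93.0°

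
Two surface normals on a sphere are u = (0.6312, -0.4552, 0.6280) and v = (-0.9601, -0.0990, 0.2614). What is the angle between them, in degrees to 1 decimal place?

113.4°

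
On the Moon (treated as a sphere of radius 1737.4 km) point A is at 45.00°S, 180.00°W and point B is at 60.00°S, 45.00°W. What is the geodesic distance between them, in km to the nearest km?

2085 km

With latitudes φ₁ = -45.000°, φ₂ = -60.000° and longitude difference Δλ = 135.000°:
Haversine: a = sin²(Δφ/2) + cos φ₁ cos φ₂ sin²(Δλ/2) = 0.0170 + (0.7071)(0.5000)(0.8536) = 0.31881.
Central angle c = 2·arcsin(√a) = 1.19998 rad.
Distance = R·c = 1737.4 × 1.2000 ≈ 2085 km.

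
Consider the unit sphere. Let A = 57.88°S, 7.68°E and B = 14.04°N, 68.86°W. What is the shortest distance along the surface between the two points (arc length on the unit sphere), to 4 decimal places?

In radians: φ₁ = -1.0102, φ₂ = 0.2450, Δλ = -76.540° = -1.3359 rad.
cos c = sin φ₁ sin φ₂ + cos φ₁ cos φ₂ cos Δλ = (-0.8469)(0.2426) + (0.5317)(0.9701)(0.2328) = -0.08540,
so c = arccos(-0.08540) = 1.65630 rad.
On the unit sphere the arc length equals the central angle: 1.6563.

1.6563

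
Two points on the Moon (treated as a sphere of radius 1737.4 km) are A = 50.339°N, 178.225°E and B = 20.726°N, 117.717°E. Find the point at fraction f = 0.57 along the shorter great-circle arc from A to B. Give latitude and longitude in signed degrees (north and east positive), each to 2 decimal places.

Central angle δ = 0.9688 rad. Interpolating on the sphere with fraction f = 0.57:
P = [sin((1−f)δ)·A + sin(fδ)·B] / sin δ = 0.4909·A + 0.6365·B in Cartesian coordinates,
giving P = (-0.5900, 0.5367, 0.6032), i.e. latitude 37.10°, longitude 137.71°.

37.10°, 137.71°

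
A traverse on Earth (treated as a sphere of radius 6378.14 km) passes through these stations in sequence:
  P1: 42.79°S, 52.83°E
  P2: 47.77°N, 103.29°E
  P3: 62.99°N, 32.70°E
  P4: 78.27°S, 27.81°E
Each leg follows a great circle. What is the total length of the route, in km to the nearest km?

Leg P1→P2: central angle 1.7609 rad, distance 11231.5 km.
Leg P2→P3: central angle 0.7057 rad, distance 4501.4 km.
Leg P3→P4: central angle 2.4660 rad, distance 15728.4 km.
Total: 11231.5 + 4501.4 + 15728.4 ≈ 31461 km.

31461 km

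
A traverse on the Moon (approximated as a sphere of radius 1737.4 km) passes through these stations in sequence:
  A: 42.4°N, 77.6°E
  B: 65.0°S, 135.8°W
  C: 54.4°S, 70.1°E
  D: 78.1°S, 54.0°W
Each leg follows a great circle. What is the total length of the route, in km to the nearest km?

7668 km

Leg A→B: central angle 2.6294 rad, distance 4568.3 km.
Leg B→C: central angle 1.0291 rad, distance 1787.9 km.
Leg C→D: central angle 0.7549 rad, distance 1311.6 km.
Total: 4568.3 + 1787.9 + 1311.6 ≈ 7668 km.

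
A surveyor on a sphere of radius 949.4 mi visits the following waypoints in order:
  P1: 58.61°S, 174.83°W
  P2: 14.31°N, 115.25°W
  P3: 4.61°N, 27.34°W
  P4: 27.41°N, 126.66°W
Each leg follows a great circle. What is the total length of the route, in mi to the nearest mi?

Leg P1→P2: central angle 1.5262 rad, distance 1449.0 mi.
Leg P2→P3: central angle 1.5157 rad, distance 1439.0 mi.
Leg P3→P4: central angle 1.6773 rad, distance 1592.4 mi.
Total: 1449.0 + 1439.0 + 1592.4 ≈ 4480 mi.

4480 mi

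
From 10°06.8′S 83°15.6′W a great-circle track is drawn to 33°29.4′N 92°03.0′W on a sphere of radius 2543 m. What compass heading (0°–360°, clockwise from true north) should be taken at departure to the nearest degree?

350°

With φ₁ = -0.1765, φ₂ = 0.5845, Δλ = -0.1534 rad, the forward-azimuth formula gives
θ = atan2( sin Δλ cos φ₂ , cos φ₁ sin φ₂ − sin φ₁ cos φ₂ cos Δλ ) = atan2(-0.1274, 0.6879) = -10.50°.
Adding 360° brings this into [0°, 360°): 350°.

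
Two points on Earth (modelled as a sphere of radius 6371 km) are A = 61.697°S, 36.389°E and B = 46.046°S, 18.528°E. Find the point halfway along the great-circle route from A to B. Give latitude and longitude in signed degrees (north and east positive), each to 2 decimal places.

The central angle between A and B is δ = 0.3268 rad.
With f = 0.5, the slerp weights are sin((1−f)δ)/sin δ = 0.5068 and sin(fδ)/sin δ = 0.5068.
Weighted sum of the unit vectors: (0.5068)·(0.3817,0.2813,-0.8805) + (0.5068)·(0.6581,0.2206,-0.7199) = (0.5269, 0.2543, -0.8110).
Converting back: φ = atan2(z, √(x²+y²)) = -54.19°, λ = atan2(y, x) = 25.76°.

-54.19°, 25.76°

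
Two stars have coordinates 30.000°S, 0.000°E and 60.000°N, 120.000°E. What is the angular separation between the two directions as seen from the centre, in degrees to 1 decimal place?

With latitudes φ₁ = -30.000°, φ₂ = 60.000° and longitude difference Δλ = 120.000°:
cos c = sin φ₁ sin φ₂ + cos φ₁ cos φ₂ cos Δλ = (-0.5000)(0.8660) + (0.8660)(0.5000)(-0.5000) = -0.64952,
so c = arccos(-0.64952) = 2.27775 rad.
So the angular separation is 130.5°.

130.5°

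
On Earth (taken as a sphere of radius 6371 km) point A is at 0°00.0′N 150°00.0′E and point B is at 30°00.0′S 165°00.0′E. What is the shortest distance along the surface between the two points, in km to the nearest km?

With latitudes φ₁ = 0.000°, φ₂ = -30.000° and longitude difference Δλ = 15.000°:
cos c = sin φ₁ sin φ₂ + cos φ₁ cos φ₂ cos Δλ = (0.0000)(-0.5000) + (1.0000)(0.8660)(0.9659) = 0.83652,
so c = arccos(0.83652) = 0.57990 rad.
Distance = R·c = 6371 × 0.5799 ≈ 3695 km.

3695 km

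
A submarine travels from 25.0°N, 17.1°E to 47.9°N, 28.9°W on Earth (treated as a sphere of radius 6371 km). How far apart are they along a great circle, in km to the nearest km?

4741 km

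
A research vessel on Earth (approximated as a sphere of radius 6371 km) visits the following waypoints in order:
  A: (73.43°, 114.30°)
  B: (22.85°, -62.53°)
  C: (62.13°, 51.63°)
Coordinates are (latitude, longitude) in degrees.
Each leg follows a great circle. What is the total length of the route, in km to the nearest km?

Leg A→B: central angle 1.4608 rad, distance 9306.7 km.
Leg B→C: central angle 1.4030 rad, distance 8938.8 km.
Total: 9306.7 + 8938.8 ≈ 18245 km.

18245 km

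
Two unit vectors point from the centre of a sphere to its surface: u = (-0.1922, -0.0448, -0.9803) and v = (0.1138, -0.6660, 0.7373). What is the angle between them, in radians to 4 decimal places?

u·v = -0.7148; |u| = 1.0000, |v| = 1.0001.
cos θ = (u·v)/(|u||v|) = -0.7148, so θ = 2.3671 rad.

2.3671 rad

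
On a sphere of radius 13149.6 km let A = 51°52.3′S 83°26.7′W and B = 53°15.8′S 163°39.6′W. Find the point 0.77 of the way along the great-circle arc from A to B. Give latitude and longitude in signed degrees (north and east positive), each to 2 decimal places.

The central angle between A and B is δ = 0.8049 rad.
With f = 0.77, the slerp weights are sin((1−f)δ)/sin δ = 0.2554 and sin(fδ)/sin δ = 0.8059.
Weighted sum of the unit vectors: (0.2554)·(0.0705,-0.6134,-0.7866) + (0.8059)·(-0.5740,-0.1683,-0.8014) = (-0.4446, -0.2923, -0.8467).
Converting back: φ = atan2(z, √(x²+y²)) = -57.86°, λ = atan2(y, x) = -146.68°.

-57.86°, -146.68°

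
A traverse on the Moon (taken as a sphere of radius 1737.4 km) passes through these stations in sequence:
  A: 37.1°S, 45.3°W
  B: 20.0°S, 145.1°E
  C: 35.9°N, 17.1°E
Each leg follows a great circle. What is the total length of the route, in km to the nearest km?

7704 km

Leg A→B: central angle 2.1304 rad, distance 3701.4 km.
Leg B→C: central angle 2.3039 rad, distance 4002.8 km.
Total: 3701.4 + 4002.8 ≈ 7704 km.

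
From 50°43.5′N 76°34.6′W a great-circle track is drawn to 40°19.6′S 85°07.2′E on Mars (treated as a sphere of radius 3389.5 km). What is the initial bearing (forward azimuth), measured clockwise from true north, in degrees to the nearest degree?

58°

Δλ = 161.697° = 2.8221 rad.
y = sin Δλ · cos φ₂ = (0.3140)(0.7624) = 0.2394
x = cos φ₁ sin φ₂ − sin φ₁ cos φ₂ cos Δλ = (0.6330)(-0.6471) − (0.7741)(0.7624)(-0.9494) = 0.1506
θ = atan2(y, x) = 57.82°, so the bearing is 58°.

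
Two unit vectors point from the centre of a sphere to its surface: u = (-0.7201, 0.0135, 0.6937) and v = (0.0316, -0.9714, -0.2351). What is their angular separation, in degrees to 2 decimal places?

u·v = -0.1990; |u| = 1.0000, |v| = 0.9999.
cos θ = (u·v)/(|u||v|) = -0.1990, so θ = 101.48°.

101.48°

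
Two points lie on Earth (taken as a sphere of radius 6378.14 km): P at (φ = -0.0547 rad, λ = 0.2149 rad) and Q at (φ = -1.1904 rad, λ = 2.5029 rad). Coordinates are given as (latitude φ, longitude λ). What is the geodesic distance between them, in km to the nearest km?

In radians: φ₁ = -0.0547, φ₂ = -1.1904, Δλ = 131.093° = 2.2880 rad.
Haversine: a = sin²(Δφ/2) + cos φ₁ cos φ₂ sin²(Δλ/2) = 0.2893 + (0.9985)(0.3713)(0.8286) = 0.59646.
Central angle c = 2·arcsin(√a) = 1.76492 rad.
Distance = R·c = 6378.14 × 1.7649 ≈ 11257 km.

11257 km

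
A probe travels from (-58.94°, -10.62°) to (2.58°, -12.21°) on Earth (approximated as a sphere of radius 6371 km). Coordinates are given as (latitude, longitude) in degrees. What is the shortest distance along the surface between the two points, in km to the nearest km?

6842 km

Let φ₁ = -1.0287 rad, φ₂ = 0.0450 rad, and Δλ = -0.0278 rad.
cos c = sin φ₁ sin φ₂ + cos φ₁ cos φ₂ cos Δλ = (-0.8566)(0.0450) + (0.5159)(0.9990)(0.9996) = 0.47665,
so c = arccos(0.47665) = 1.07395 rad.
Distance = R·c = 6371 × 1.0740 ≈ 6842 km.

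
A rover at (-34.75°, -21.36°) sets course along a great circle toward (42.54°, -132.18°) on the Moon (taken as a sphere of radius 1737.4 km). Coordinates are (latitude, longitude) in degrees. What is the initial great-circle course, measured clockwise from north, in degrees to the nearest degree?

Δλ = -110.820° = -1.9342 rad.
y = sin Δλ · cos φ₂ = (-0.9347)(0.7368) = -0.6887
x = cos φ₁ sin φ₂ − sin φ₁ cos φ₂ cos Δλ = (0.8216)(0.6761) − (-0.5700)(0.7368)(-0.3554) = 0.4062
θ = atan2(y, x) = -59.46°; adding 360° gives 301°.

301°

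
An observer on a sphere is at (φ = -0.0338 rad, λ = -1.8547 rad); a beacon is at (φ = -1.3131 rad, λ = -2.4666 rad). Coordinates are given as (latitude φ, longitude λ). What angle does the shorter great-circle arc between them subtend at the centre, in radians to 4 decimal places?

1.3272 rad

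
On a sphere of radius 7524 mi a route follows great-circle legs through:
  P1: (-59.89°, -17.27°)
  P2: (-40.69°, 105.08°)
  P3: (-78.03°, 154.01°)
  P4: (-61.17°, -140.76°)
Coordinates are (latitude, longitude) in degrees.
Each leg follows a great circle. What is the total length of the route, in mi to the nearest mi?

17995 mi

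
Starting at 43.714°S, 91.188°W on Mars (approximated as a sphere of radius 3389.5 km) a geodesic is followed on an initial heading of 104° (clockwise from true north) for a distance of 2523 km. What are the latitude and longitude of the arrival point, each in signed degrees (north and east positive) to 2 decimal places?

-38.81°, -33.66°

Angular distance δ = d/R = 2523/3389.5 = 0.74436 rad; initial bearing θ = 1.8151 rad.
sin φ₂ = sin φ₁ cos δ + cos φ₁ sin δ cos θ = (-0.6911)(0.7355) + (0.7228)(0.6775)(-0.2419) = -0.6268, so φ₂ = -38.81°.
Δλ = atan2(sin θ sin δ cos φ₁, cos δ − sin φ₁ sin φ₂) = atan2(0.4751, 0.3024) = 57.526°.
λ₂ = -91.188° + 57.526° = -33.66°.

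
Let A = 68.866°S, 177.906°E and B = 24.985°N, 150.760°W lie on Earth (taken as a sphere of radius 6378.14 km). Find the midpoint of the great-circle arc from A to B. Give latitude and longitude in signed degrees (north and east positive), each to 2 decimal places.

-22.56°, -159.54°

The central angle between A and B is δ = 1.6859 rad.
With f = 0.5, the slerp weights are sin((1−f)δ)/sin δ = 0.7516 and sin(fδ)/sin δ = 0.7516.
Weighted sum of the unit vectors: (0.7516)·(-0.3603,0.0132,-0.9327) + (0.7516)·(-0.7909,-0.4428,0.4224) = (-0.8652, -0.3229, -0.3836).
Converting back: φ = atan2(z, √(x²+y²)) = -22.56°, λ = atan2(y, x) = -159.54°.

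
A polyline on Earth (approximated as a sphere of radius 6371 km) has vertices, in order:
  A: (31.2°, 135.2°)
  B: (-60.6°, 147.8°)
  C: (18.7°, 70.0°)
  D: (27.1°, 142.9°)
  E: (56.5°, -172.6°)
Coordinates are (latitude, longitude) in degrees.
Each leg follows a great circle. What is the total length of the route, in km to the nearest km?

33658 km

Leg A→B: central angle 1.6123 rad, distance 10272.2 km.
Leg B→C: central angle 1.7529 rad, distance 11167.5 km.
Leg C→D: central angle 1.1658 rad, distance 7427.5 km.
Leg D→E: central angle 0.7520 rad, distance 4791.0 km.
Total: 10272.2 + 11167.5 + 7427.5 + 4791.0 ≈ 33658 km.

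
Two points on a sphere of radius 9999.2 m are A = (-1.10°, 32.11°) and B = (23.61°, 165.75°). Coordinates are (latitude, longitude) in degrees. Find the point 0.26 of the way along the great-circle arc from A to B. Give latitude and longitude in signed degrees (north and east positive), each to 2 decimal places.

15.35°, 61.92°

Central angle δ = 2.2652 rad. Interpolating on the sphere with fraction f = 0.26:
P = [sin((1−f)δ)·A + sin(fδ)·B] / sin δ = 1.2941·A + 0.7229·B in Cartesian coordinates,
giving P = (0.4540, 0.8508, 0.2647), i.e. latitude 15.35°, longitude 61.92°.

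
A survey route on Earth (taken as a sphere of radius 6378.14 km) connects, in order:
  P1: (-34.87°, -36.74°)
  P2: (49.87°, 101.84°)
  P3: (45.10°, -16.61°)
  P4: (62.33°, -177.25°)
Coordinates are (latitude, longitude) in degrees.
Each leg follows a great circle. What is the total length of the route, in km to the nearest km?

32168 km

Leg P1→P2: central angle 2.5565 rad, distance 16305.7 km.
Leg P2→P3: central angle 1.2399 rad, distance 7908.5 km.
Leg P3→P4: central angle 1.2471 rad, distance 7954.2 km.
Total: 16305.7 + 7908.5 + 7954.2 ≈ 32168 km.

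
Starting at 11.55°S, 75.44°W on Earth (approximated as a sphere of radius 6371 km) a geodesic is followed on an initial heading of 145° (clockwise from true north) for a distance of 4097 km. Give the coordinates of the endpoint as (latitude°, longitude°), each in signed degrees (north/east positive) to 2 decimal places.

-39.90°, -48.80°

Angular distance δ = d/R = 4097/6371 = 0.64307 rad; initial bearing θ = 2.5307 rad.
sin φ₂ = sin φ₁ cos δ + cos φ₁ sin δ cos θ = (-0.2002)(0.8003) + (0.9798)(0.5997)(-0.8192) = -0.6415, so φ₂ = -39.90°.
Δλ = atan2(sin θ sin δ cos φ₁, cos δ − sin φ₁ sin φ₂) = atan2(0.3370, 0.6718) = 26.638°.
λ₂ = -75.440° + 26.638° = -48.80°.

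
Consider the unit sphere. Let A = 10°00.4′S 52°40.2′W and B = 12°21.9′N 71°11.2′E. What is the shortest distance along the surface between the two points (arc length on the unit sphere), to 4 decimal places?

2.1811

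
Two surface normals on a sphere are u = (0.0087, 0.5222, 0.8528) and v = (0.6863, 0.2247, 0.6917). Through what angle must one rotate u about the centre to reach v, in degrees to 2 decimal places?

44.50°

u·v = 0.7132; |u| = 1.0000, |v| = 1.0000.
cos θ = (u·v)/(|u||v|) = 0.7132, so θ = 44.50°.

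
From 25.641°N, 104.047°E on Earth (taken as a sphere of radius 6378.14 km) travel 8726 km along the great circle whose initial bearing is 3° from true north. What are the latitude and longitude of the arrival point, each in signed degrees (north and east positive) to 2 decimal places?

75.69°, -87.92°

Angular distance δ = d/R = 8726/6378.14 = 1.36811 rad; initial bearing θ = 0.0524 rad.
sin φ₂ = sin φ₁ cos δ + cos φ₁ sin δ cos θ = (0.4327)(0.2013) + (0.9015)(0.9795)(0.9986) = 0.9690, so φ₂ = 75.69°.
Δλ = atan2(sin θ sin δ cos φ₁, cos δ − sin φ₁ sin φ₂) = atan2(0.0462, -0.2180) = 168.031°.
λ₂ = 104.047° + 168.031° = 272.08° → -87.92° after wrapping to (−180°, 180°].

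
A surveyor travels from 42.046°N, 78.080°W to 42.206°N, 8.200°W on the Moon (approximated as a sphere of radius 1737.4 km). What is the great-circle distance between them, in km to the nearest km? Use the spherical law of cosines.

1524 km

Let φ₁ = 0.7338 rad, φ₂ = 0.7366 rad, and Δλ = 1.2196 rad.
cos c = sin φ₁ sin φ₂ + cos φ₁ cos φ₂ cos Δλ = (0.6697)(0.6718) + (0.7426)(0.7407)(0.3440) = 0.63914,
so c = arccos(0.63914) = 0.87742 rad.
Distance = R·c = 1737.4 × 0.8774 ≈ 1524 km.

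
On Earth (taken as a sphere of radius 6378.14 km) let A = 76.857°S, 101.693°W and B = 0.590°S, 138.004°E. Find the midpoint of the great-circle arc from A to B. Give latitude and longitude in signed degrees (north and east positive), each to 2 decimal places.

The central angle between A and B is δ = 1.6757 rad.
With f = 0.5, the slerp weights are sin((1−f)δ)/sin δ = 0.7473 and sin(fδ)/sin δ = 0.7473.
Weighted sum of the unit vectors: (0.7473)·(-0.0461,-0.2227,-0.9738) + (0.7473)·(-0.7432,0.6690,-0.0103) = (-0.5898, 0.3336, -0.7354).
Converting back: φ = atan2(z, √(x²+y²)) = -47.34°, λ = atan2(y, x) = 150.51°.

-47.34°, 150.51°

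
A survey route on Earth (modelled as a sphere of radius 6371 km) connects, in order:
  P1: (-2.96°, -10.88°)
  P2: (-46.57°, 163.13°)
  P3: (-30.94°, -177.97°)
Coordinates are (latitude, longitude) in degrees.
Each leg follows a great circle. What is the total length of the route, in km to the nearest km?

16853 km

Leg P1→P2: central angle 2.2722 rad, distance 14476.3 km.
Leg P2→P3: central angle 0.3730 rad, distance 2376.5 km.
Total: 14476.3 + 2376.5 ≈ 16853 km.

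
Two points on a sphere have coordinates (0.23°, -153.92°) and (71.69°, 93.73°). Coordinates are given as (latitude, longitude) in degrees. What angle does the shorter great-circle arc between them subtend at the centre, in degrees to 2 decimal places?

With latitudes φ₁ = 0.230°, φ₂ = 71.690° and longitude difference Δλ = -112.350°:
Haversine: a = sin²(Δφ/2) + cos φ₁ cos φ₂ sin²(Δλ/2) = 0.3410 + (1.0000)(0.3142)(0.6901) = 0.55783.
Central angle c = 2·arcsin(√a) = 1.68671 rad.
So the angular separation is 96.64°.

96.64°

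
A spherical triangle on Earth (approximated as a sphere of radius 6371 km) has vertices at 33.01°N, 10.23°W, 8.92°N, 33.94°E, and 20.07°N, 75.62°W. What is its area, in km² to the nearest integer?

Side lengths (central angles): a = 1.8312, b = 1.0298, c = 0.8248 rad; semiperimeter s = 1.8429.
By l'Huilier's theorem, tan(E/4) = √[tan(s/2) tan((s−a)/2) tan((s−b)/2) tan((s−c)/2)], giving spherical excess E = 0.1723 rad.
Area = E·R² = 0.1723 × (6371)² ≈ 6993462 km².

6993462 km²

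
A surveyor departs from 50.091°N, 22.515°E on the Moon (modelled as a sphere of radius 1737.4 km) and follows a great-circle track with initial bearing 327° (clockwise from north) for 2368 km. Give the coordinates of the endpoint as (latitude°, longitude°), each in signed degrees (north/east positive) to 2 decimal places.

43.22°, -110.49°

Angular distance δ = d/R = 2368/1737.4 = 1.36296 rad; initial bearing θ = 5.7072 rad.
sin φ₂ = sin φ₁ cos δ + cos φ₁ sin δ cos θ = (0.7671)(0.2063) + (0.6416)(0.9785)(0.8387) = 0.6848, so φ₂ = 43.22°.
Δλ = atan2(sin θ sin δ cos φ₁, cos δ − sin φ₁ sin φ₂) = atan2(-0.3419, -0.3189) = -133.007°.
λ₂ = 22.515° − 133.007° = -110.49°.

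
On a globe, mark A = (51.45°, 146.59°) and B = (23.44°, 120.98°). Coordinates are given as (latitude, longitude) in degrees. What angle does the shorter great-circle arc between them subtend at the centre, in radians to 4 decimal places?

In radians: φ₁ = 0.8980, φ₂ = 0.4091, Δλ = -25.610° = -0.4470 rad.
cos c = sin φ₁ sin φ₂ + cos φ₁ cos φ₂ cos Δλ = (0.7821)(0.3978) + (0.6232)(0.9175)(0.9018) = 0.82669,
so c = arccos(0.82669) = 0.59759 rad.
So the angular separation is 0.5976 rad.

0.5976 rad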